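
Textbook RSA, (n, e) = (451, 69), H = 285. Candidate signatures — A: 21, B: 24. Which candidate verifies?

Candidate A: 21^2 = 441; 21^4 ≡ 441^2 = 194481 ≡ 100; 21^8 ≡ 100^2 = 10000 ≡ 78; 21^16 ≡ 78^2 = 6084 ≡ 221; 21^32 ≡ 221^2 = 48841 ≡ 133; 21^64 ≡ 133^2 = 17689 ≡ 100; 69 = 64 + 4 + 1, so 21^69 ≡ 100·100·21 ≡ 285 (mod 451)
  → matches H = 285
Candidate B: 24^2 = 576 ≡ 125; 24^4 ≡ 125^2 = 15625 ≡ 291; 24^8 ≡ 291^2 = 84681 ≡ 344; 24^16 ≡ 344^2 = 118336 ≡ 174; 24^32 ≡ 174^2 = 30276 ≡ 59; 24^64 ≡ 59^2 = 3481 ≡ 324; 69 = 64 + 4 + 1, so 24^69 ≡ 324·291·24 ≡ 149 (mod 451)

A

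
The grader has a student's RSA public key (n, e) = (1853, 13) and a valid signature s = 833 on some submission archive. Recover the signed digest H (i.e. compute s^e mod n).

153

s^2 ≡ 833^2 = 693889 ≡ 867
s^4 ≡ 867^2 = 751689 ≡ 1224
s^8 ≡ 1224^2 = 1498176 ≡ 952
13 = 8 + 4 + 1, so s^13 ≡ 952·1224·833 ≡ 153 (mod 1853)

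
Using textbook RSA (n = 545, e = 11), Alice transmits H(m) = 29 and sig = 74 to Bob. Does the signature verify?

Squares mod 545: sig^1≡74, sig^2≡26, sig^4≡131, sig^8≡266
11 = 8 + 2 + 1, so sig^11 ≡ 266·26·74 ≡ 29 (mod 545)
sig^11 mod 545 = 29 matches H(m).

verifies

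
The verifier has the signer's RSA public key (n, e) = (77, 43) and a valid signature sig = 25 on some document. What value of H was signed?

sig^2 ≡ 25^2 = 625 ≡ 9
sig^4 ≡ 9^2 = 81 ≡ 4
sig^8 ≡ 4^2 = 16
sig^16 ≡ 16^2 = 256 ≡ 25
sig^32 ≡ 25^2 = 625 ≡ 9
43 = 32 + 8 + 2 + 1, so sig^43 ≡ 9·16·9·25 ≡ 60 (mod 77)

60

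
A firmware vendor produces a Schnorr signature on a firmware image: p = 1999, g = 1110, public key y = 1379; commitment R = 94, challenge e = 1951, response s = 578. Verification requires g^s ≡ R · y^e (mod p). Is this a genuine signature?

genuine

g^s mod p:
1110^2 = 1232100 ≡ 716
1110^4 ≡ 716^2 = 512656 ≡ 912
1110^8 ≡ 912^2 = 831744 ≡ 160
1110^16 ≡ 160^2 = 25600 ≡ 1612
1110^32 ≡ 1612^2 = 2598544 ≡ 1843
1110^64 ≡ 1843^2 = 3396649 ≡ 348
1110^128 ≡ 348^2 = 121104 ≡ 1164
1110^256 ≡ 1164^2 = 1354896 ≡ 1573
1110^512 ≡ 1573^2 = 2474329 ≡ 1566
578 = 512 + 64 + 2, so 1110^578 ≡ 1566·348·716 ≡ 284 (mod 1999)
R · y^e mod p:
1379^2 = 1901641 ≡ 592
1379^4 ≡ 592^2 = 350464 ≡ 639
1379^8 ≡ 639^2 = 408321 ≡ 525
1379^16 ≡ 525^2 = 275625 ≡ 1762
1379^32 ≡ 1762^2 = 3104644 ≡ 197
1379^64 ≡ 197^2 = 38809 ≡ 828
1379^128 ≡ 828^2 = 685584 ≡ 1926
1379^256 ≡ 1926^2 = 3709476 ≡ 1331
1379^512 ≡ 1331^2 = 1771561 ≡ 447
1379^1024 ≡ 447^2 = 199809 ≡ 1908
1951 = 1024 + 512 + 256 + 128 + 16 + 8 + 4 + 2 + 1, so 1379^1951 ≡ 1908·447·1331·1926·1762·525·639·592·1379 ≡ 641 (mod 1999)
94·641 = 60254 ≡ 284 (mod 1999)
284 ≡ 284 (mod 1999); signature holds.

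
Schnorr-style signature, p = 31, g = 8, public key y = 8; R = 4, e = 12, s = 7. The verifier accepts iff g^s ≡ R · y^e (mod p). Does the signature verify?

g^s mod p:
8^2 = 64 ≡ 2
8^4 ≡ 2^2 = 4
7 = 4 + 2 + 1, so 8^7 ≡ 4·2·8 ≡ 2 (mod 31)
R · y^e mod p:
8^2 = 64 ≡ 2
8^4 ≡ 2^2 = 4
8^8 ≡ 4^2 = 16
12 = 8 + 4, so 8^12 ≡ 16·4 ≡ 2 (mod 31)
4·2 = 8 ≡ 8 (mod 31)
2 ≠ 8; the check fails.

does not verify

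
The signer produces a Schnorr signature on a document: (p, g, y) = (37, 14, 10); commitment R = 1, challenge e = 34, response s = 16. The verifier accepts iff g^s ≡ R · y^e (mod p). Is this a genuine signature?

g^s mod p:
Squares mod 37: 14^1≡14, 14^2≡11, 14^4≡10, 14^8≡26, 14^16≡10
14^16 ≡ 10 (mod 37)
R · y^e mod p:
Squares mod 37: 10^1≡10, 10^2≡26, 10^4≡10, 10^8≡26, 10^16≡10, 10^32≡26
34 = 32 + 2, so 10^34 ≡ 26·26 ≡ 10 (mod 37)
1·10 = 10 ≡ 10 (mod 37)
10 ≡ 10 (mod 37); signature holds.

genuine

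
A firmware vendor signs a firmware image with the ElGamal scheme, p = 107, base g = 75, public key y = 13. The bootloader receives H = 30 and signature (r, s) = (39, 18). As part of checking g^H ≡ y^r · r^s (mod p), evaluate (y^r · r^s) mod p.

14

13^39 mod 107 = 52
39^18 mod 107 = 62
y^r · r^s ≡ 52·62 = 3224 ≡ 14 (mod 107)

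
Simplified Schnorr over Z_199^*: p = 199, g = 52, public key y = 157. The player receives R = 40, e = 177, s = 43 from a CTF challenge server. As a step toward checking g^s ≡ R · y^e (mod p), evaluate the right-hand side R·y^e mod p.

157^2 = 24649 ≡ 172
157^4 ≡ 172^2 = 29584 ≡ 132
157^8 ≡ 132^2 = 17424 ≡ 111
157^16 ≡ 111^2 = 12321 ≡ 182
157^32 ≡ 182^2 = 33124 ≡ 90
157^64 ≡ 90^2 = 8100 ≡ 140
157^128 ≡ 140^2 = 19600 ≡ 98
177 = 128 + 32 + 16 + 1, so 157^177 ≡ 98·90·182·157 ≡ 125 (mod 199)
R · y^e ≡ 40·125 = 5000 ≡ 25 (mod 199)

25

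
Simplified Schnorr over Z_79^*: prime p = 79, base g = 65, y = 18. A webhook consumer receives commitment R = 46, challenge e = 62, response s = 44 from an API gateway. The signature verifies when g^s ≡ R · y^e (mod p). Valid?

yes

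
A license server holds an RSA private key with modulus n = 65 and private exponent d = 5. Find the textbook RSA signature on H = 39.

39

H^5 mod 65 = 39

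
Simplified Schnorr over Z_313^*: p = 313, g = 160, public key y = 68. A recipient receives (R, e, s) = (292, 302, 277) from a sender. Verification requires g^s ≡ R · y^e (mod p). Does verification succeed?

passes

g^s mod p:
160^2 = 25600 ≡ 247
160^4 ≡ 247^2 = 61009 ≡ 287
160^8 ≡ 287^2 = 82369 ≡ 50
160^16 ≡ 50^2 = 2500 ≡ 309
160^32 ≡ 309^2 = 95481 ≡ 16
160^64 ≡ 16^2 = 256
160^128 ≡ 256^2 = 65536 ≡ 119
160^256 ≡ 119^2 = 14161 ≡ 76
277 = 256 + 16 + 4 + 1, so 160^277 ≡ 76·309·287·160 ≡ 120 (mod 313)
R · y^e mod p:
68^2 = 4624 ≡ 242
68^4 ≡ 242^2 = 58564 ≡ 33
68^8 ≡ 33^2 = 1089 ≡ 150
68^16 ≡ 150^2 = 22500 ≡ 277
68^32 ≡ 277^2 = 76729 ≡ 44
68^64 ≡ 44^2 = 1936 ≡ 58
68^128 ≡ 58^2 = 3364 ≡ 234
68^256 ≡ 234^2 = 54756 ≡ 294
302 = 256 + 32 + 8 + 4 + 2, so 68^302 ≡ 294·44·150·33·242 ≡ 39 (mod 313)
292·39 = 11388 ≡ 120 (mod 313)
120 ≡ 120 (mod 313); signature holds.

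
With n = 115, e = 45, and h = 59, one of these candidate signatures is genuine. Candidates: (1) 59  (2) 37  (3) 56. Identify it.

Candidate 1: Squares mod 115: 59^1≡59, 59^2≡31, 59^4≡41, 59^8≡71, 59^16≡96, 59^32≡16; 45 = 32 + 8 + 4 + 1, so 59^45 ≡ 16·71·41·59 ≡ 59 (mod 115)
  → matches h = 59
Candidate 2: Squares mod 115: 37^1≡37, 37^2≡104, 37^4≡6, 37^8≡36, 37^16≡31, 37^32≡41; 45 = 32 + 8 + 4 + 1, so 37^45 ≡ 41·36·6·37 ≡ 37 (mod 115)
Candidate 3: Squares mod 115: 56^1≡56, 56^2≡31, 56^4≡41, 56^8≡71, 56^16≡96, 56^32≡16; 45 = 32 + 8 + 4 + 1, so 56^45 ≡ 16·71·41·56 ≡ 56 (mod 115)

1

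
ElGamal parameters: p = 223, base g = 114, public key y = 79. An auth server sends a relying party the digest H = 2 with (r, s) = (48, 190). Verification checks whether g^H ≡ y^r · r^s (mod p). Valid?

yes

Left side g^H mod p:
114^2 = 12996 ≡ 62
Right side y^r · r^s mod p:
79^2 = 6241 ≡ 220
79^4 ≡ 220^2 = 48400 ≡ 9
79^8 ≡ 9^2 = 81
79^16 ≡ 81^2 = 6561 ≡ 94
79^32 ≡ 94^2 = 8836 ≡ 139
48 = 32 + 16, so 79^48 ≡ 139·94 ≡ 132 (mod 223)
48^2 = 2304 ≡ 74
48^4 ≡ 74^2 = 5476 ≡ 124
48^8 ≡ 124^2 = 15376 ≡ 212
48^16 ≡ 212^2 = 44944 ≡ 121
48^32 ≡ 121^2 = 14641 ≡ 146
48^64 ≡ 146^2 = 21316 ≡ 131
48^128 ≡ 131^2 = 17161 ≡ 213
190 = 128 + 32 + 16 + 8 + 4 + 2, so 48^190 ≡ 213·146·121·212·124·74 ≡ 139 (mod 223)
132·139 = 18348 ≡ 62 (mod 223)
62 ≡ 62 (mod 223), so the signature is genuine.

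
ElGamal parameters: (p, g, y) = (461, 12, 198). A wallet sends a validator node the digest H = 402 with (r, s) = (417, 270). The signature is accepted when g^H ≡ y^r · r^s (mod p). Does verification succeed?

fails

Left side g^H mod p:
12^2 = 144
12^4 ≡ 144^2 = 20736 ≡ 452
12^8 ≡ 452^2 = 204304 ≡ 81
12^16 ≡ 81^2 = 6561 ≡ 107
12^32 ≡ 107^2 = 11449 ≡ 385
12^64 ≡ 385^2 = 148225 ≡ 244
12^128 ≡ 244^2 = 59536 ≡ 67
12^256 ≡ 67^2 = 4489 ≡ 340
402 = 256 + 128 + 16 + 2, so 12^402 ≡ 340·67·107·144 ≡ 365 (mod 461)
Right side y^r · r^s mod p:
198^2 = 39204 ≡ 19
198^4 ≡ 19^2 = 361
198^8 ≡ 361^2 = 130321 ≡ 319
198^16 ≡ 319^2 = 101761 ≡ 341
198^32 ≡ 341^2 = 116281 ≡ 109
198^64 ≡ 109^2 = 11881 ≡ 356
198^128 ≡ 356^2 = 126736 ≡ 422
198^256 ≡ 422^2 = 178084 ≡ 138
417 = 256 + 128 + 32 + 1, so 198^417 ≡ 138·422·109·198 ≡ 158 (mod 461)
417^2 = 173889 ≡ 92
417^4 ≡ 92^2 = 8464 ≡ 166
417^8 ≡ 166^2 = 27556 ≡ 357
417^16 ≡ 357^2 = 127449 ≡ 213
417^32 ≡ 213^2 = 45369 ≡ 191
417^64 ≡ 191^2 = 36481 ≡ 62
417^128 ≡ 62^2 = 3844 ≡ 156
417^256 ≡ 156^2 = 24336 ≡ 364
270 = 256 + 8 + 4 + 2, so 417^270 ≡ 364·357·166·92 ≡ 41 (mod 461)
158·41 = 6478 ≡ 24 (mod 461)
365 ≠ 24, so verification fails.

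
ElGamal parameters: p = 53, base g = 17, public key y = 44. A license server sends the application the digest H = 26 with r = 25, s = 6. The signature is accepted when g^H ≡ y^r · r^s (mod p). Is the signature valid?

Left side g^H mod p:
17^2 = 289 ≡ 24
17^4 ≡ 24^2 = 576 ≡ 46
17^8 ≡ 46^2 = 2116 ≡ 49
17^16 ≡ 49^2 = 2401 ≡ 16
26 = 16 + 8 + 2, so 17^26 ≡ 16·49·24 ≡ 1 (mod 53)
Right side y^r · r^s mod p:
44^2 = 1936 ≡ 28
44^4 ≡ 28^2 = 784 ≡ 42
44^8 ≡ 42^2 = 1764 ≡ 15
44^16 ≡ 15^2 = 225 ≡ 13
25 = 16 + 8 + 1, so 44^25 ≡ 13·15·44 ≡ 47 (mod 53)
25^2 = 625 ≡ 42
25^4 ≡ 42^2 = 1764 ≡ 15
6 = 4 + 2, so 25^6 ≡ 15·42 ≡ 47 (mod 53)
47·47 = 2209 ≡ 36 (mod 53)
1 ≠ 36, so verification fails.

invalid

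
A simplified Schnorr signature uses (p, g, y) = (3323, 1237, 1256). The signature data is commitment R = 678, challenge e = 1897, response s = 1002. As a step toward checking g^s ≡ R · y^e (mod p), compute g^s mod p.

1834

1237^1002 mod 3323 = 1834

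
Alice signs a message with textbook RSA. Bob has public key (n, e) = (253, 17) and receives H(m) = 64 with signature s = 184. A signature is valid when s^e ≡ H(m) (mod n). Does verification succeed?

fails

s^17 mod 253 = 46
The recovered value 46 does not match the digest 64.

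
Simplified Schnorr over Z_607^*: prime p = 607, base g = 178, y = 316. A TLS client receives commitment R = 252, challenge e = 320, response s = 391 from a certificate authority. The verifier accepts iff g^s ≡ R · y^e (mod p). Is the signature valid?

invalid

g^s mod p:
178^391 mod 607 = 209
R · y^e mod p:
316^320 mod 607 = 69
252·69 = 17388 ≡ 392 (mod 607)
209 ≠ 392; the check fails.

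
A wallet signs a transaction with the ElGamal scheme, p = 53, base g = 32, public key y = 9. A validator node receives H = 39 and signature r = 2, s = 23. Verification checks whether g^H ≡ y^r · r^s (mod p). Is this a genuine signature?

genuine

Left side g^H mod p:
32^39 mod 53 = 23
Right side y^r · r^s mod p:
9^2 mod 53 = 28
2^23 mod 53 = 33
28·33 = 924 ≡ 23 (mod 53)
23 ≡ 23 (mod 53), so the signature is genuine.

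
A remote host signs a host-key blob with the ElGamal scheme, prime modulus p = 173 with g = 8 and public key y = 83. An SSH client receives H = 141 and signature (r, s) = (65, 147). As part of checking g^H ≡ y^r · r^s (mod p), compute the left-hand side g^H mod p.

8^2 = 64
8^4 ≡ 64^2 = 4096 ≡ 117
8^8 ≡ 117^2 = 13689 ≡ 22
8^16 ≡ 22^2 = 484 ≡ 138
8^32 ≡ 138^2 = 19044 ≡ 14
8^64 ≡ 14^2 = 196 ≡ 23
8^128 ≡ 23^2 = 529 ≡ 10
141 = 128 + 8 + 4 + 1, so 8^141 ≡ 10·22·117·8 ≡ 50 (mod 173)

50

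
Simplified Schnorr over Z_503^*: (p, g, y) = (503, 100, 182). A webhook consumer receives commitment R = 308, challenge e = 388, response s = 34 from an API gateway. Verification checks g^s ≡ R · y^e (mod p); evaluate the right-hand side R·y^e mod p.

201

Squares mod 503: 182^1≡182, 182^2≡429, 182^4≡446, 182^8≡231, 182^16≡43, 182^32≡340, 182^64≡413, 182^128≡52, 182^256≡189
388 = 256 + 128 + 4, so 182^388 ≡ 189·52·446 ≡ 146 (mod 503)
R · y^e ≡ 308·146 = 44968 ≡ 201 (mod 503)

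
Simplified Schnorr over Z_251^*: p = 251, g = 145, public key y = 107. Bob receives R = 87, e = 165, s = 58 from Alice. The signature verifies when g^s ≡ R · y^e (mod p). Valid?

g^s mod p:
145^2 = 21025 ≡ 192
145^4 ≡ 192^2 = 36864 ≡ 218
145^8 ≡ 218^2 = 47524 ≡ 85
145^16 ≡ 85^2 = 7225 ≡ 197
145^32 ≡ 197^2 = 38809 ≡ 155
58 = 32 + 16 + 8 + 2, so 145^58 ≡ 155·197·85·192 ≡ 67 (mod 251)
R · y^e mod p:
107^2 = 11449 ≡ 154
107^4 ≡ 154^2 = 23716 ≡ 122
107^8 ≡ 122^2 = 14884 ≡ 75
107^16 ≡ 75^2 = 5625 ≡ 103
107^32 ≡ 103^2 = 10609 ≡ 67
107^64 ≡ 67^2 = 4489 ≡ 222
107^128 ≡ 222^2 = 49284 ≡ 88
165 = 128 + 32 + 4 + 1, so 107^165 ≡ 88·67·122·107 ≡ 246 (mod 251)
87·246 = 21402 ≡ 67 (mod 251)
67 ≡ 67 (mod 251); signature holds.

yes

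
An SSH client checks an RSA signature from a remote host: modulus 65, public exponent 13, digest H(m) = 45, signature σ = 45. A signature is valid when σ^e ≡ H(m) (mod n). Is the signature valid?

valid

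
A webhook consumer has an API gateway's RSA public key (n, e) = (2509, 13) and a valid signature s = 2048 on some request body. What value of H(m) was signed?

2412

s^2 ≡ 2048^2 = 4194304 ≡ 1765
s^4 ≡ 1765^2 = 3115225 ≡ 1556
s^8 ≡ 1556^2 = 2421136 ≡ 2460
13 = 8 + 4 + 1, so s^13 ≡ 2460·1556·2048 ≡ 2412 (mod 2509)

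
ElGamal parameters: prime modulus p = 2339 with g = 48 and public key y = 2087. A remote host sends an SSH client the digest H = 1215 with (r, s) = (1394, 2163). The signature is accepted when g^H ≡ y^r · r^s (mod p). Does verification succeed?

Left side g^H mod p:
Squares mod 2339: 48^1≡48, 48^2≡2304, 48^4≡1225, 48^8≡1326, 48^16≡1687, 48^32≡1745, 48^64≡1986, 48^128≡642, 48^256≡500, 48^512≡2066, 48^1024≡2020
1215 = 1024 + 128 + 32 + 16 + 8 + 4 + 2 + 1, so 48^1215 ≡ 2020·642·1745·1687·1326·1225·2304·48 ≡ 95 (mod 2339)
Right side y^r · r^s mod p:
Squares mod 2339: 2087^1≡2087, 2087^2≡351, 2087^4≡1573, 2087^8≡2006, 2087^16≡956, 2087^32≡1726, 2087^64≡1529, 2087^128≡1180, 2087^256≡695, 2087^512≡1191, 2087^1024≡1047
1394 = 1024 + 256 + 64 + 32 + 16 + 2, so 2087^1394 ≡ 1047·695·1529·1726·956·351 ≡ 259 (mod 2339)
Squares mod 2339: 1394^1≡1394, 1394^2≡1866, 1394^4≡1524, 1394^8≡2288, 1394^16≡262, 1394^32≡813, 1394^64≡1371, 1394^128≡1424, 1394^256≡2202, 1394^512≡57, 1394^1024≡910, 1394^2048≡94
2163 = 2048 + 64 + 32 + 16 + 2 + 1, so 1394^2163 ≡ 94·1371·813·262·1866·1394 ≡ 1355 (mod 2339)
259·1355 = 350945 ≡ 95 (mod 2339)
95 ≡ 95 (mod 2339), so the signature is genuine.

passes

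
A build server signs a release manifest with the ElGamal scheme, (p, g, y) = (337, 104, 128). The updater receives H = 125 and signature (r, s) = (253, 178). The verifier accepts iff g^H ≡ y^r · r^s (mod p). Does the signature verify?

Left side g^H mod p:
104^2 = 10816 ≡ 32
104^4 ≡ 32^2 = 1024 ≡ 13
104^8 ≡ 13^2 = 169
104^16 ≡ 169^2 = 28561 ≡ 253
104^32 ≡ 253^2 = 64009 ≡ 316
104^64 ≡ 316^2 = 99856 ≡ 104
125 = 64 + 32 + 16 + 8 + 4 + 1, so 104^125 ≡ 104·316·253·169·13·104 ≡ 256 (mod 337)
Right side y^r · r^s mod p:
128^2 = 16384 ≡ 208
128^4 ≡ 208^2 = 43264 ≡ 128
128^8 ≡ 128^2 = 16384 ≡ 208
128^16 ≡ 208^2 = 43264 ≡ 128
128^32 ≡ 128^2 = 16384 ≡ 208
128^64 ≡ 208^2 = 43264 ≡ 128
128^128 ≡ 128^2 = 16384 ≡ 208
253 = 128 + 64 + 32 + 16 + 8 + 4 + 1, so 128^253 ≡ 208·128·208·128·208·128·128 ≡ 128 (mod 337)
253^2 = 64009 ≡ 316
253^4 ≡ 316^2 = 99856 ≡ 104
253^8 ≡ 104^2 = 10816 ≡ 32
253^16 ≡ 32^2 = 1024 ≡ 13
253^32 ≡ 13^2 = 169
253^64 ≡ 169^2 = 28561 ≡ 253
253^128 ≡ 253^2 = 64009 ≡ 316
178 = 128 + 32 + 16 + 2, so 253^178 ≡ 316·169·13·316 ≡ 2 (mod 337)
128·2 = 256 ≡ 256 (mod 337)
256 ≡ 256 (mod 337), so the signature is genuine.

verifies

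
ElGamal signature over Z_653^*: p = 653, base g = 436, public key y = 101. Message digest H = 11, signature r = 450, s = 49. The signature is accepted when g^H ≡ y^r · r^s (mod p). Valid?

no

Left side g^H mod p:
436^2 = 190096 ≡ 73
436^4 ≡ 73^2 = 5329 ≡ 105
436^8 ≡ 105^2 = 11025 ≡ 577
11 = 8 + 2 + 1, so 436^11 ≡ 577·73·436 ≡ 437 (mod 653)
Right side y^r · r^s mod p:
101^2 = 10201 ≡ 406
101^4 ≡ 406^2 = 164836 ≡ 280
101^8 ≡ 280^2 = 78400 ≡ 40
101^16 ≡ 40^2 = 1600 ≡ 294
101^32 ≡ 294^2 = 86436 ≡ 240
101^64 ≡ 240^2 = 57600 ≡ 136
101^128 ≡ 136^2 = 18496 ≡ 212
101^256 ≡ 212^2 = 44944 ≡ 540
450 = 256 + 128 + 64 + 2, so 101^450 ≡ 540·212·136·406 ≡ 178 (mod 653)
450^2 = 202500 ≡ 70
450^4 ≡ 70^2 = 4900 ≡ 329
450^8 ≡ 329^2 = 108241 ≡ 496
450^16 ≡ 496^2 = 246016 ≡ 488
450^32 ≡ 488^2 = 238144 ≡ 452
49 = 32 + 16 + 1, so 450^49 ≡ 452·488·450 ≡ 588 (mod 653)
178·588 = 104664 ≡ 184 (mod 653)
437 ≠ 184, so verification fails.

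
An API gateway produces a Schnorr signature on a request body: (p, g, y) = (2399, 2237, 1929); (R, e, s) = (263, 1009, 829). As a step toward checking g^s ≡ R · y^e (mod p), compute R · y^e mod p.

892

1929^1009 mod 2399 = 49
R · y^e ≡ 263·49 = 12887 ≡ 892 (mod 2399)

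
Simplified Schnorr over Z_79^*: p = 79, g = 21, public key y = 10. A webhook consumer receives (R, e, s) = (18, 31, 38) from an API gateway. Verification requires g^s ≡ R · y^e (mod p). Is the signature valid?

valid

g^s mod p:
Squares mod 79: 21^1≡21, 21^2≡46, 21^4≡62, 21^8≡52, 21^16≡18, 21^32≡8
38 = 32 + 4 + 2, so 21^38 ≡ 8·62·46 ≡ 64 (mod 79)
R · y^e mod p:
Squares mod 79: 10^1≡10, 10^2≡21, 10^4≡46, 10^8≡62, 10^16≡52
31 = 16 + 8 + 4 + 2 + 1, so 10^31 ≡ 52·62·46·21·10 ≡ 65 (mod 79)
18·65 = 1170 ≡ 64 (mod 79)
64 ≡ 64 (mod 79); signature holds.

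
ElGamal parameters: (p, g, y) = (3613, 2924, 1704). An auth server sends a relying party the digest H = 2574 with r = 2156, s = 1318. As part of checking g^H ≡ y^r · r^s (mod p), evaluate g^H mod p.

1300

Squares mod 3613: 2924^1≡2924, 2924^2≡1418, 2924^4≡1896, 2924^8≡3494, 2924^16≡3322, 2924^32≡1582, 2924^64≡2528, 2924^128≡3000, 2924^256≡17, 2924^512≡289, 2924^1024≡422, 2924^2048≡1047
2574 = 2048 + 512 + 8 + 4 + 2, so 2924^2574 ≡ 1047·289·3494·1896·1418 ≡ 1300 (mod 3613)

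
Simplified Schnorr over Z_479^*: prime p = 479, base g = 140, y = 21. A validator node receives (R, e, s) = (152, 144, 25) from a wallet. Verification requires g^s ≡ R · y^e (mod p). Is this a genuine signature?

forged

g^s mod p:
140^2 = 19600 ≡ 440
140^4 ≡ 440^2 = 193600 ≡ 84
140^8 ≡ 84^2 = 7056 ≡ 350
140^16 ≡ 350^2 = 122500 ≡ 355
25 = 16 + 8 + 1, so 140^25 ≡ 355·350·140 ≡ 115 (mod 479)
R · y^e mod p:
21^2 = 441
21^4 ≡ 441^2 = 194481 ≡ 7
21^8 ≡ 7^2 = 49
21^16 ≡ 49^2 = 2401 ≡ 6
21^32 ≡ 6^2 = 36
21^64 ≡ 36^2 = 1296 ≡ 338
21^128 ≡ 338^2 = 114244 ≡ 242
144 = 128 + 16, so 21^144 ≡ 242·6 ≡ 15 (mod 479)
152·15 = 2280 ≡ 364 (mod 479)
115 ≠ 364; the check fails.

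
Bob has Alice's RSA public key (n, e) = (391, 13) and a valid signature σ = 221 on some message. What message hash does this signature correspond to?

34

σ^2 ≡ 221^2 = 48841 ≡ 357
σ^4 ≡ 357^2 = 127449 ≡ 374
σ^8 ≡ 374^2 = 139876 ≡ 289
13 = 8 + 4 + 1, so σ^13 ≡ 289·374·221 ≡ 34 (mod 391)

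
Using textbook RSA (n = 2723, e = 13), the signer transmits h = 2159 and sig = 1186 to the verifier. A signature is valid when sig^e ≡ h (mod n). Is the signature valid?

sig^2 ≡ 1186^2 = 1406596 ≡ 1528
sig^4 ≡ 1528^2 = 2334784 ≡ 1173
sig^8 ≡ 1173^2 = 1375929 ≡ 814
13 = 8 + 4 + 1, so sig^13 ≡ 814·1173·1186 ≡ 2159 (mod 2723)
Since 2159 equals the digest 2159, verification succeeds.

valid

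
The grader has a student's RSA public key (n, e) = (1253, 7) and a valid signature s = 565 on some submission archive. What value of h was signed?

Squares mod 1253: s^1≡565, s^2≡963, s^4≡149
7 = 4 + 2 + 1, so s^7 ≡ 149·963·565 ≡ 1055 (mod 1253)

1055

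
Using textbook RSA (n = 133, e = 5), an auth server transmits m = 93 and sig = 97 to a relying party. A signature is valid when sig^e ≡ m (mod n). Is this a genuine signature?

sig^2 ≡ 97^2 = 9409 ≡ 99
sig^4 ≡ 99^2 = 9801 ≡ 92
5 = 4 + 1, so sig^5 ≡ 92·97 ≡ 13 (mod 133)
13 ≠ 93, so verification fails.

forged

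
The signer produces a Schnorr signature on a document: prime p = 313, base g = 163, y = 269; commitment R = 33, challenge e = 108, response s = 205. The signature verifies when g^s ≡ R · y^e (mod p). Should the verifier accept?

accept

g^s mod p:
163^205 mod 313 = 210
R · y^e mod p:
269^108 mod 313 = 234
33·234 = 7722 ≡ 210 (mod 313)
210 ≡ 210 (mod 313); signature holds.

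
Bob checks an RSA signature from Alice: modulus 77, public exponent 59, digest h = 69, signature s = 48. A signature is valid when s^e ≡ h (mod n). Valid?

yes

Squares mod 77: s^1≡48, s^2≡71, s^4≡36, s^8≡64, s^16≡15, s^32≡71
59 = 32 + 16 + 8 + 2 + 1, so s^59 ≡ 71·15·64·71·48 ≡ 69 (mod 77)
69 = h, so the signature checks out.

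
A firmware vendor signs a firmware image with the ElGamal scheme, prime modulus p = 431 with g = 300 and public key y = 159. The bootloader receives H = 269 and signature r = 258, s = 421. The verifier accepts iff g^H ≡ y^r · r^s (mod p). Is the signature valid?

invalid

Left side g^H mod p:
300^2 = 90000 ≡ 352
300^4 ≡ 352^2 = 123904 ≡ 207
300^8 ≡ 207^2 = 42849 ≡ 180
300^16 ≡ 180^2 = 32400 ≡ 75
300^32 ≡ 75^2 = 5625 ≡ 22
300^64 ≡ 22^2 = 484 ≡ 53
300^128 ≡ 53^2 = 2809 ≡ 223
300^256 ≡ 223^2 = 49729 ≡ 164
269 = 256 + 8 + 4 + 1, so 300^269 ≡ 164·180·207·300 ≡ 305 (mod 431)
Right side y^r · r^s mod p:
159^2 = 25281 ≡ 283
159^4 ≡ 283^2 = 80089 ≡ 354
159^8 ≡ 354^2 = 125316 ≡ 326
159^16 ≡ 326^2 = 106276 ≡ 250
159^32 ≡ 250^2 = 62500 ≡ 5
159^64 ≡ 5^2 = 25
159^128 ≡ 25^2 = 625 ≡ 194
159^256 ≡ 194^2 = 37636 ≡ 139
258 = 256 + 2, so 159^258 ≡ 139·283 ≡ 116 (mod 431)
258^2 = 66564 ≡ 190
258^4 ≡ 190^2 = 36100 ≡ 327
258^8 ≡ 327^2 = 106929 ≡ 41
258^16 ≡ 41^2 = 1681 ≡ 388
258^32 ≡ 388^2 = 150544 ≡ 125
258^64 ≡ 125^2 = 15625 ≡ 109
258^128 ≡ 109^2 = 11881 ≡ 244
258^256 ≡ 244^2 = 59536 ≡ 58
421 = 256 + 128 + 32 + 4 + 1, so 258^421 ≡ 58·244·125·327·258 ≡ 35 (mod 431)
116·35 = 4060 ≡ 181 (mod 431)
305 ≠ 181, so verification fails.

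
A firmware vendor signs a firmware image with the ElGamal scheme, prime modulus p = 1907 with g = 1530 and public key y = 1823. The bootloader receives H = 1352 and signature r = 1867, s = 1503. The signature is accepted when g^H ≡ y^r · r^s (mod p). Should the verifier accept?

Left side g^H mod p:
1530^2 = 2340900 ≡ 1011
1530^4 ≡ 1011^2 = 1022121 ≡ 1876
1530^8 ≡ 1876^2 = 3519376 ≡ 961
1530^16 ≡ 961^2 = 923521 ≡ 533
1530^32 ≡ 533^2 = 284089 ≡ 1853
1530^64 ≡ 1853^2 = 3433609 ≡ 1009
1530^128 ≡ 1009^2 = 1018081 ≡ 1650
1530^256 ≡ 1650^2 = 2722500 ≡ 1211
1530^512 ≡ 1211^2 = 1466521 ≡ 38
1530^1024 ≡ 38^2 = 1444
1352 = 1024 + 256 + 64 + 8, so 1530^1352 ≡ 1444·1211·1009·961 ≡ 1164 (mod 1907)
Right side y^r · r^s mod p:
1823^2 = 3323329 ≡ 1335
1823^4 ≡ 1335^2 = 1782225 ≡ 1087
1823^8 ≡ 1087^2 = 1181569 ≡ 1136
1823^16 ≡ 1136^2 = 1290496 ≡ 1364
1823^32 ≡ 1364^2 = 1860496 ≡ 1171
1823^64 ≡ 1171^2 = 1371241 ≡ 108
1823^128 ≡ 108^2 = 11664 ≡ 222
1823^256 ≡ 222^2 = 49284 ≡ 1609
1823^512 ≡ 1609^2 = 2588881 ≡ 1082
1823^1024 ≡ 1082^2 = 1170724 ≡ 1733
1867 = 1024 + 512 + 256 + 64 + 8 + 2 + 1, so 1823^1867 ≡ 1733·1082·1609·108·1136·1335·1823 ≡ 478 (mod 1907)
1867^2 = 3485689 ≡ 1600
1867^4 ≡ 1600^2 = 2560000 ≡ 806
1867^8 ≡ 806^2 = 649636 ≡ 1256
1867^16 ≡ 1256^2 = 1577536 ≡ 447
1867^32 ≡ 447^2 = 199809 ≡ 1481
1867^64 ≡ 1481^2 = 2193361 ≡ 311
1867^128 ≡ 311^2 = 96721 ≡ 1371
1867^256 ≡ 1371^2 = 1879641 ≡ 1246
1867^512 ≡ 1246^2 = 1552516 ≡ 218
1867^1024 ≡ 218^2 = 47524 ≡ 1756
1503 = 1024 + 256 + 128 + 64 + 16 + 8 + 4 + 2 + 1, so 1867^1503 ≡ 1756·1246·1371·311·447·1256·806·1600·1867 ≡ 1694 (mod 1907)
478·1694 = 809732 ≡ 1164 (mod 1907)
1164 ≡ 1164 (mod 1907), so the signature is genuine.

accept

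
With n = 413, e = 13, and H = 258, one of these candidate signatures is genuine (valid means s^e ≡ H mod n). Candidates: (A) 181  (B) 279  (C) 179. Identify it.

A

Candidate A: Squares mod 413: 181^1≡181, 181^2≡134, 181^4≡197, 181^8≡400; 13 = 8 + 4 + 1, so 181^13 ≡ 400·197·181 ≡ 258 (mod 413)
  → matches H = 258
Candidate B: Squares mod 413: 279^1≡279, 279^2≡197, 279^4≡400, 279^8≡169; 13 = 8 + 4 + 1, so 279^13 ≡ 169·400·279 ≡ 342 (mod 413)
Candidate C: Squares mod 413: 179^1≡179, 179^2≡240, 179^4≡193, 179^8≡79; 13 = 8 + 4 + 1, so 179^13 ≡ 79·193·179 ≡ 109 (mod 413)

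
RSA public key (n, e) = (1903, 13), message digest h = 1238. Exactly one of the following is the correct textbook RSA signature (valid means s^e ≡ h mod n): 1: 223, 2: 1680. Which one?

2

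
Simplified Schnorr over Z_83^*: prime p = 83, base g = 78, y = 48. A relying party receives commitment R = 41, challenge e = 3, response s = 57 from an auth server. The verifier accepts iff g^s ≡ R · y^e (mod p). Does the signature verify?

g^s mod p:
78^2 = 6084 ≡ 25
78^4 ≡ 25^2 = 625 ≡ 44
78^8 ≡ 44^2 = 1936 ≡ 27
78^16 ≡ 27^2 = 729 ≡ 65
78^32 ≡ 65^2 = 4225 ≡ 75
57 = 32 + 16 + 8 + 1, so 78^57 ≡ 75·65·27·78 ≡ 65 (mod 83)
R · y^e mod p:
48^2 = 2304 ≡ 63
3 = 2 + 1, so 48^3 ≡ 63·48 ≡ 36 (mod 83)
41·36 = 1476 ≡ 65 (mod 83)
65 ≡ 65 (mod 83); signature holds.

verifies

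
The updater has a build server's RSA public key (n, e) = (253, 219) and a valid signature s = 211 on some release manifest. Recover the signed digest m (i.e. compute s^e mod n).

s^2 ≡ 211^2 = 44521 ≡ 246
s^4 ≡ 246^2 = 60516 ≡ 49
s^8 ≡ 49^2 = 2401 ≡ 124
s^16 ≡ 124^2 = 15376 ≡ 196
s^32 ≡ 196^2 = 38416 ≡ 213
s^64 ≡ 213^2 = 45369 ≡ 82
s^128 ≡ 82^2 = 6724 ≡ 146
219 = 128 + 64 + 16 + 8 + 2 + 1, so s^219 ≡ 146·82·196·124·246·211 ≡ 6 (mod 253)

6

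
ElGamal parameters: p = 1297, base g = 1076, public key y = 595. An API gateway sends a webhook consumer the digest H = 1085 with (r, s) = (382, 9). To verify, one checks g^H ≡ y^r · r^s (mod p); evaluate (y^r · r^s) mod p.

505

595^2 = 354025 ≡ 1241
595^4 ≡ 1241^2 = 1540081 ≡ 542
595^8 ≡ 542^2 = 293764 ≡ 642
595^16 ≡ 642^2 = 412164 ≡ 1015
595^32 ≡ 1015^2 = 1030225 ≡ 407
595^64 ≡ 407^2 = 165649 ≡ 930
595^128 ≡ 930^2 = 864900 ≡ 1098
595^256 ≡ 1098^2 = 1205604 ≡ 691
382 = 256 + 64 + 32 + 16 + 8 + 4 + 2, so 595^382 ≡ 691·930·407·1015·642·542·1241 ≡ 1228 (mod 1297)
382^2 = 145924 ≡ 660
382^4 ≡ 660^2 = 435600 ≡ 1105
382^8 ≡ 1105^2 = 1221025 ≡ 548
9 = 8 + 1, so 382^9 ≡ 548·382 ≡ 519 (mod 1297)
y^r · r^s ≡ 1228·519 = 637332 ≡ 505 (mod 1297)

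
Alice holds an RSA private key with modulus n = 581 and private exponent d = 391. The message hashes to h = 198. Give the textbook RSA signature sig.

156

h^2 ≡ 198^2 = 39204 ≡ 277
h^4 ≡ 277^2 = 76729 ≡ 37
h^8 ≡ 37^2 = 1369 ≡ 207
h^16 ≡ 207^2 = 42849 ≡ 436
h^32 ≡ 436^2 = 190096 ≡ 109
h^64 ≡ 109^2 = 11881 ≡ 261
h^128 ≡ 261^2 = 68121 ≡ 144
h^256 ≡ 144^2 = 20736 ≡ 401
391 = 256 + 128 + 4 + 2 + 1, so h^391 ≡ 401·144·37·277·198 ≡ 156 (mod 581)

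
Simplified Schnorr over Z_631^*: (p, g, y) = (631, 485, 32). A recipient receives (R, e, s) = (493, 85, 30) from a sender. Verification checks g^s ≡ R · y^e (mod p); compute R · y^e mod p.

32^2 = 1024 ≡ 393
32^4 ≡ 393^2 = 154449 ≡ 485
32^8 ≡ 485^2 = 235225 ≡ 493
32^16 ≡ 493^2 = 243049 ≡ 114
32^32 ≡ 114^2 = 12996 ≡ 376
32^64 ≡ 376^2 = 141376 ≡ 32
85 = 64 + 16 + 4 + 1, so 32^85 ≡ 32·114·485·32 ≡ 485 (mod 631)
R · y^e ≡ 493·485 = 239105 ≡ 587 (mod 631)

587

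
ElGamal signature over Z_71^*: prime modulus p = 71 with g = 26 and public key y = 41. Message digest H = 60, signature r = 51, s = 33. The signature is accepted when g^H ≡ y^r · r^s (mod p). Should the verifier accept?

Left side g^H mod p:
Squares mod 71: 26^1≡26, 26^2≡37, 26^4≡20, 26^8≡45, 26^16≡37, 26^32≡20
60 = 32 + 16 + 8 + 4, so 26^60 ≡ 20·37·45·20 ≡ 20 (mod 71)
Right side y^r · r^s mod p:
Squares mod 71: 41^1≡41, 41^2≡48, 41^4≡32, 41^8≡30, 41^16≡48, 41^32≡32
51 = 32 + 16 + 2 + 1, so 41^51 ≡ 32·48·48·41 ≡ 23 (mod 71)
Squares mod 71: 51^1≡51, 51^2≡45, 51^4≡37, 51^8≡20, 51^16≡45, 51^32≡37
33 = 32 + 1, so 51^33 ≡ 37·51 ≡ 41 (mod 71)
23·41 = 943 ≡ 20 (mod 71)
20 ≡ 20 (mod 71), so the signature is genuine.

accept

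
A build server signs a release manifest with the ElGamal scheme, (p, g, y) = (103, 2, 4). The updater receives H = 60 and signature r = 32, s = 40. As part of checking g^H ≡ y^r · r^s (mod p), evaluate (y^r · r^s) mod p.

4^2 = 16
4^4 ≡ 16^2 = 256 ≡ 50
4^8 ≡ 50^2 = 2500 ≡ 28
4^16 ≡ 28^2 = 784 ≡ 63
4^32 ≡ 63^2 = 3969 ≡ 55
32^2 = 1024 ≡ 97
32^4 ≡ 97^2 = 9409 ≡ 36
32^8 ≡ 36^2 = 1296 ≡ 60
32^16 ≡ 60^2 = 3600 ≡ 98
32^32 ≡ 98^2 = 9604 ≡ 25
40 = 32 + 8, so 32^40 ≡ 25·60 ≡ 58 (mod 103)
y^r · r^s ≡ 55·58 = 3190 ≡ 100 (mod 103)

100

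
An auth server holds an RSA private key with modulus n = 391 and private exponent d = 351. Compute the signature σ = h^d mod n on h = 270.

h^2 ≡ 270^2 = 72900 ≡ 174
h^4 ≡ 174^2 = 30276 ≡ 169
h^8 ≡ 169^2 = 28561 ≡ 18
h^16 ≡ 18^2 = 324
h^32 ≡ 324^2 = 104976 ≡ 188
h^64 ≡ 188^2 = 35344 ≡ 154
h^128 ≡ 154^2 = 23716 ≡ 256
h^256 ≡ 256^2 = 65536 ≡ 239
351 = 256 + 64 + 16 + 8 + 4 + 2 + 1, so h^351 ≡ 239·154·324·18·169·174·270 ≡ 42 (mod 391)

42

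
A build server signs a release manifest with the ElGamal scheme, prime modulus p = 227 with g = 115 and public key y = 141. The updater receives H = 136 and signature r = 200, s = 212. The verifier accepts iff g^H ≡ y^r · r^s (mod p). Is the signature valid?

Left side g^H mod p:
115^2 = 13225 ≡ 59
115^4 ≡ 59^2 = 3481 ≡ 76
115^8 ≡ 76^2 = 5776 ≡ 101
115^16 ≡ 101^2 = 10201 ≡ 213
115^32 ≡ 213^2 = 45369 ≡ 196
115^64 ≡ 196^2 = 38416 ≡ 53
115^128 ≡ 53^2 = 2809 ≡ 85
136 = 128 + 8, so 115^136 ≡ 85·101 ≡ 186 (mod 227)
Right side y^r · r^s mod p:
141^2 = 19881 ≡ 132
141^4 ≡ 132^2 = 17424 ≡ 172
141^8 ≡ 172^2 = 29584 ≡ 74
141^16 ≡ 74^2 = 5476 ≡ 28
141^32 ≡ 28^2 = 784 ≡ 103
141^64 ≡ 103^2 = 10609 ≡ 167
141^128 ≡ 167^2 = 27889 ≡ 195
200 = 128 + 64 + 8, so 141^200 ≡ 195·167·74 ≡ 205 (mod 227)
200^2 = 40000 ≡ 48
200^4 ≡ 48^2 = 2304 ≡ 34
200^8 ≡ 34^2 = 1156 ≡ 21
200^16 ≡ 21^2 = 441 ≡ 214
200^32 ≡ 214^2 = 45796 ≡ 169
200^64 ≡ 169^2 = 28561 ≡ 186
200^128 ≡ 186^2 = 34596 ≡ 92
212 = 128 + 64 + 16 + 4, so 200^212 ≡ 92·186·214·34 ≡ 136 (mod 227)
205·136 = 27880 ≡ 186 (mod 227)
186 ≡ 186 (mod 227), so the signature is genuine.

valid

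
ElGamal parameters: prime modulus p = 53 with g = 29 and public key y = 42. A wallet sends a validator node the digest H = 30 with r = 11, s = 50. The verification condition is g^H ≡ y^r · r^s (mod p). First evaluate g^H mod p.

29^2 = 841 ≡ 46
29^4 ≡ 46^2 = 2116 ≡ 49
29^8 ≡ 49^2 = 2401 ≡ 16
29^16 ≡ 16^2 = 256 ≡ 44
30 = 16 + 8 + 4 + 2, so 29^30 ≡ 44·16·49·46 ≡ 49 (mod 53)

49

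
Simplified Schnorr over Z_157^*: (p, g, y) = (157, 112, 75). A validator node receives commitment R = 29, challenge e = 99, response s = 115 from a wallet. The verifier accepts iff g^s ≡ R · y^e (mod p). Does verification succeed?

g^s mod p:
112^2 = 12544 ≡ 141
112^4 ≡ 141^2 = 19881 ≡ 99
112^8 ≡ 99^2 = 9801 ≡ 67
112^16 ≡ 67^2 = 4489 ≡ 93
112^32 ≡ 93^2 = 8649 ≡ 14
112^64 ≡ 14^2 = 196 ≡ 39
115 = 64 + 32 + 16 + 2 + 1, so 112^115 ≡ 39·14·93·141·112 ≡ 41 (mod 157)
R · y^e mod p:
75^2 = 5625 ≡ 130
75^4 ≡ 130^2 = 16900 ≡ 101
75^8 ≡ 101^2 = 10201 ≡ 153
75^16 ≡ 153^2 = 23409 ≡ 16
75^32 ≡ 16^2 = 256 ≡ 99
75^64 ≡ 99^2 = 9801 ≡ 67
99 = 64 + 32 + 2 + 1, so 75^99 ≡ 67·99·130·75 ≡ 153 (mod 157)
29·153 = 4437 ≡ 41 (mod 157)
41 ≡ 41 (mod 157); signature holds.

passes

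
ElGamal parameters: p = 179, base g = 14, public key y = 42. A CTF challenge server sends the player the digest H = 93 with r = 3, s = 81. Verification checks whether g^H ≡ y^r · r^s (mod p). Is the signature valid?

Left side g^H mod p:
14^2 = 196 ≡ 17
14^4 ≡ 17^2 = 289 ≡ 110
14^8 ≡ 110^2 = 12100 ≡ 107
14^16 ≡ 107^2 = 11449 ≡ 172
14^32 ≡ 172^2 = 29584 ≡ 49
14^64 ≡ 49^2 = 2401 ≡ 74
93 = 64 + 16 + 8 + 4 + 1, so 14^93 ≡ 74·172·107·110·14 ≡ 110 (mod 179)
Right side y^r · r^s mod p:
42^2 = 1764 ≡ 153
3 = 2 + 1, so 42^3 ≡ 153·42 ≡ 161 (mod 179)
3^2 = 9
3^4 ≡ 9^2 = 81
3^8 ≡ 81^2 = 6561 ≡ 117
3^16 ≡ 117^2 = 13689 ≡ 85
3^32 ≡ 85^2 = 7225 ≡ 65
3^64 ≡ 65^2 = 4225 ≡ 108
81 = 64 + 16 + 1, so 3^81 ≡ 108·85·3 ≡ 153 (mod 179)
161·153 = 24633 ≡ 110 (mod 179)
110 ≡ 110 (mod 179), so the signature is genuine.

valid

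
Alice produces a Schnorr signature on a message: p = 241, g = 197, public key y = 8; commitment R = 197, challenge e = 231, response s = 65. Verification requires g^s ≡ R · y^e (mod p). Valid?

g^s mod p:
197^65 mod 241 = 197
R · y^e mod p:
8^231 mod 241 = 211
197·211 = 41567 ≡ 115 (mod 241)
197 ≠ 115; the check fails.

no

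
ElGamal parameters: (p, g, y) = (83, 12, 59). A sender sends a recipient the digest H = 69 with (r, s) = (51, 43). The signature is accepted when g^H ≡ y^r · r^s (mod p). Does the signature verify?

verifies

Left side g^H mod p:
Squares mod 83: 12^1≡12, 12^2≡61, 12^4≡69, 12^8≡30, 12^16≡70, 12^32≡3, 12^64≡9
69 = 64 + 4 + 1, so 12^69 ≡ 9·69·12 ≡ 65 (mod 83)
Right side y^r · r^s mod p:
Squares mod 83: 59^1≡59, 59^2≡78, 59^4≡25, 59^8≡44, 59^16≡27, 59^32≡65
51 = 32 + 16 + 2 + 1, so 59^51 ≡ 65·27·78·59 ≡ 29 (mod 83)
Squares mod 83: 51^1≡51, 51^2≡28, 51^4≡37, 51^8≡41, 51^16≡21, 51^32≡26
43 = 32 + 8 + 2 + 1, so 51^43 ≡ 26·41·28·51 ≡ 28 (mod 83)
29·28 = 812 ≡ 65 (mod 83)
65 ≡ 65 (mod 83), so the signature is genuine.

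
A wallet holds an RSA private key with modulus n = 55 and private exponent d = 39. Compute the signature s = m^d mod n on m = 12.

23

Squares mod 55: m^1≡12, m^2≡34, m^4≡1, m^8≡1, m^16≡1, m^32≡1
39 = 32 + 4 + 2 + 1, so m^39 ≡ 1·1·34·12 ≡ 23 (mod 55)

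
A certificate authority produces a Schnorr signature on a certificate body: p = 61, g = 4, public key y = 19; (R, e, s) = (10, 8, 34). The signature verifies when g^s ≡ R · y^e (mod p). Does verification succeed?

g^s mod p:
4^2 = 16
4^4 ≡ 16^2 = 256 ≡ 12
4^8 ≡ 12^2 = 144 ≡ 22
4^16 ≡ 22^2 = 484 ≡ 57
4^32 ≡ 57^2 = 3249 ≡ 16
34 = 32 + 2, so 4^34 ≡ 16·16 ≡ 12 (mod 61)
R · y^e mod p:
19^2 = 361 ≡ 56
19^4 ≡ 56^2 = 3136 ≡ 25
19^8 ≡ 25^2 = 625 ≡ 15
10·15 = 150 ≡ 28 (mod 61)
12 ≠ 28; the check fails.

fails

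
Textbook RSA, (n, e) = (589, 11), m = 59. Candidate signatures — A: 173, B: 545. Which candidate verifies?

B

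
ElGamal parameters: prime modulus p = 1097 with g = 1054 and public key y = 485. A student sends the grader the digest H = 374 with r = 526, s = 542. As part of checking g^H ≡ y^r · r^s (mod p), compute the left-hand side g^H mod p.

488

Squares mod 1097: 1054^1≡1054, 1054^2≡752, 1054^4≡549, 1054^8≡823, 1054^16≡480, 1054^32≡30, 1054^64≡900, 1054^128≡414, 1054^256≡264
374 = 256 + 64 + 32 + 16 + 4 + 2, so 1054^374 ≡ 264·900·30·480·549·752 ≡ 488 (mod 1097)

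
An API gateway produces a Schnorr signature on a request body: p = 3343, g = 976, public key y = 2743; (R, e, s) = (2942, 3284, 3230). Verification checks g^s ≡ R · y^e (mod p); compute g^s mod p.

1160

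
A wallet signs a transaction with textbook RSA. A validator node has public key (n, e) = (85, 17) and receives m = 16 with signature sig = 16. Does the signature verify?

verifies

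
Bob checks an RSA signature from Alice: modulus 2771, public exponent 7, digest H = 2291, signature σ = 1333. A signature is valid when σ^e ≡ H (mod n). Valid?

no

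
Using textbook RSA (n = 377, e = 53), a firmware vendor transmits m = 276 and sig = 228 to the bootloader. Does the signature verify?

does not verify

Squares mod 377: sig^1≡228, sig^2≡335, sig^4≡256, sig^8≡315, sig^16≡74, sig^32≡198
53 = 32 + 16 + 4 + 1, so sig^53 ≡ 198·74·256·228 ≡ 24 (mod 377)
sig^53 mod 377 = 24, but m = 276.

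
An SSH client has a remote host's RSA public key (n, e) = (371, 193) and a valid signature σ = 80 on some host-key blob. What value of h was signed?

σ^2 ≡ 80^2 = 6400 ≡ 93
σ^4 ≡ 93^2 = 8649 ≡ 116
σ^8 ≡ 116^2 = 13456 ≡ 100
σ^16 ≡ 100^2 = 10000 ≡ 354
σ^32 ≡ 354^2 = 125316 ≡ 289
σ^64 ≡ 289^2 = 83521 ≡ 46
σ^128 ≡ 46^2 = 2116 ≡ 261
193 = 128 + 64 + 1, so σ^193 ≡ 261·46·80 ≡ 332 (mod 371)

332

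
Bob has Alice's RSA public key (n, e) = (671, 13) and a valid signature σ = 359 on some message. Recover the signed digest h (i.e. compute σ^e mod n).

189

σ^13 mod 671 = 189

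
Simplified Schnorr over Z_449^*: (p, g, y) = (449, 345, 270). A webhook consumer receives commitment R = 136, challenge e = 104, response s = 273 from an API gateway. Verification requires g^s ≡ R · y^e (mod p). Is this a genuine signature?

forged

g^s mod p:
345^273 mod 449 = 182
R · y^e mod p:
270^104 mod 449 = 309
136·309 = 42024 ≡ 267 (mod 449)
182 ≠ 267; the check fails.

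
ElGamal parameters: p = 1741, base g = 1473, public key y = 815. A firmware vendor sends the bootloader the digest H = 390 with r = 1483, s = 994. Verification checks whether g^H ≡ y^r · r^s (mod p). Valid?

Left side g^H mod p:
1473^390 mod 1741 = 172
Right side y^r · r^s mod p:
815^1483 mod 1741 = 1649
1483^994 mod 1741 = 528
1649·528 = 870672 ≡ 172 (mod 1741)
172 ≡ 172 (mod 1741), so the signature is genuine.

yes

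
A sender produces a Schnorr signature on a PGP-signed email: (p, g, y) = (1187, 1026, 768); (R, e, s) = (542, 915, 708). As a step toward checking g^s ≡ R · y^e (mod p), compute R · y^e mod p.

329

768^2 = 589824 ≡ 1072
768^4 ≡ 1072^2 = 1149184 ≡ 168
768^8 ≡ 168^2 = 28224 ≡ 923
768^16 ≡ 923^2 = 851929 ≡ 850
768^32 ≡ 850^2 = 722500 ≡ 804
768^64 ≡ 804^2 = 646416 ≡ 688
768^128 ≡ 688^2 = 473344 ≡ 918
768^256 ≡ 918^2 = 842724 ≡ 1141
768^512 ≡ 1141^2 = 1301881 ≡ 929
915 = 512 + 256 + 128 + 16 + 2 + 1, so 768^915 ≡ 929·1141·918·850·1072·768 ≡ 178 (mod 1187)
R · y^e ≡ 542·178 = 96476 ≡ 329 (mod 1187)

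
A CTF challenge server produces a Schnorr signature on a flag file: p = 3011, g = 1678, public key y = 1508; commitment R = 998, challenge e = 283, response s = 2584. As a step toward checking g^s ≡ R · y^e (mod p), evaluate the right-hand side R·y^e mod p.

1508^283 mod 3011 = 392
R · y^e ≡ 998·392 = 391216 ≡ 2797 (mod 3011)

2797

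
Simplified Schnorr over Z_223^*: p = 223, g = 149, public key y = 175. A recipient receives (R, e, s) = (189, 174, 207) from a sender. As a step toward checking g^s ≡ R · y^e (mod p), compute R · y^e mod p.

195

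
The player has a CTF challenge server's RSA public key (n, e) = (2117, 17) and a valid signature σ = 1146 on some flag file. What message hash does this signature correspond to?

σ^2 ≡ 1146^2 = 1313316 ≡ 776
σ^4 ≡ 776^2 = 602176 ≡ 948
σ^8 ≡ 948^2 = 898704 ≡ 1096
σ^16 ≡ 1096^2 = 1201216 ≡ 877
17 = 16 + 1, so σ^17 ≡ 877·1146 ≡ 1584 (mod 2117)

1584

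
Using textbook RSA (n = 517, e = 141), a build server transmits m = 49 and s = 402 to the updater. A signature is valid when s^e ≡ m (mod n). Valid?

no

s^2 ≡ 402^2 = 161604 ≡ 300
s^4 ≡ 300^2 = 90000 ≡ 42
s^8 ≡ 42^2 = 1764 ≡ 213
s^16 ≡ 213^2 = 45369 ≡ 390
s^32 ≡ 390^2 = 152100 ≡ 102
s^64 ≡ 102^2 = 10404 ≡ 64
s^128 ≡ 64^2 = 4096 ≡ 477
141 = 128 + 8 + 4 + 1, so s^141 ≡ 477·213·42·402 ≡ 468 (mod 517)
s^141 mod 517 = 468, but m = 49.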